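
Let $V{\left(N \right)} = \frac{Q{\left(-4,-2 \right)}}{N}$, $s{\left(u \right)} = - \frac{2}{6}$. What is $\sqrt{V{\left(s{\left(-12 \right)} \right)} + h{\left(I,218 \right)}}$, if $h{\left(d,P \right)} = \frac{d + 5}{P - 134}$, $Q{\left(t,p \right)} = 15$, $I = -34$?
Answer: $\frac{i \sqrt{79989}}{42} \approx 6.7339 i$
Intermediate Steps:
$s{\left(u \right)} = - \frac{1}{3}$ ($s{\left(u \right)} = \left(-2\right) \frac{1}{6} = - \frac{1}{3}$)
$h{\left(d,P \right)} = \frac{5 + d}{-134 + P}$
$V{\left(N \right)} = \frac{15}{N}$
$\sqrt{V{\left(s{\left(-12 \right)} \right)} + h{\left(I,218 \right)}} = \sqrt{\frac{15}{- \frac{1}{3}} + \frac{5 - 34}{-134 + 218}} = \sqrt{15 \left(-3\right) + \frac{1}{84} \left(-29\right)} = \sqrt{-45 + \frac{1}{84} \left(-29\right)} = \sqrt{-45 - \frac{29}{84}} = \sqrt{- \frac{3809}{84}} = \frac{i \sqrt{79989}}{42}$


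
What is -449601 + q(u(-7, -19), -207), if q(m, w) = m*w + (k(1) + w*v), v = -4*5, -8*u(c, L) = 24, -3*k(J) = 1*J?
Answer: -1334521/3 ≈ -4.4484e+5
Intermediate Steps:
k(J) = -J/3
u(c, L) = -3 (u(c, L) = -⅛*24 = -3)
v = -20
q(m, w) = -⅓ - 20*w + m*w (q(m, w) = m*w + (-⅓*1 + w*(-20)) = m*w + (-⅓ - 20*w) = -⅓ - 20*w + m*w)
-449601 + q(u(-7, -19), -207) = -449601 + (-⅓ - 20*(-207) - 3*(-207)) = -449601 + (-⅓ + 4140 + 621) = -449601 + 14282/3 = -1334521/3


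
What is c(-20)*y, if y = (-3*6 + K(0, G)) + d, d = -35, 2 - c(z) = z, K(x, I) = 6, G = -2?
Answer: -1034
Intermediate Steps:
c(z) = 2 - z
y = -47 (y = (-3*6 + 6) - 35 = (-18 + 6) - 35 = -12 - 35 = -47)
c(-20)*y = (2 - 1*(-20))*(-47) = (2 + 20)*(-47) = 22*(-47) = -1034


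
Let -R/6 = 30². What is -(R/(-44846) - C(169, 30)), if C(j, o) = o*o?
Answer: 20178000/22423 ≈ 899.88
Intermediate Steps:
C(j, o) = o²
R = -5400 (R = -6*30² = -6*900 = -5400)
-(R/(-44846) - C(169, 30)) = -(-5400/(-44846) - 1*30²) = -(-5400*(-1/44846) - 1*900) = -(2700/22423 - 900) = -1*(-20178000/22423) = 20178000/22423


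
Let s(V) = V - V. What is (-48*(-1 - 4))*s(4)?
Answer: 0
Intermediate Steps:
s(V) = 0
(-48*(-1 - 4))*s(4) = -48*(-1 - 4)*0 = -48*(-5)*0 = -8*(-30)*0 = 240*0 = 0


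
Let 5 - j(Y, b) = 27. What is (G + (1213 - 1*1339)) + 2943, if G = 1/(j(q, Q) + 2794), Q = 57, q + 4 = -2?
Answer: 7808725/2772 ≈ 2817.0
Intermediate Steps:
q = -6 (q = -4 - 2 = -6)
j(Y, b) = -22 (j(Y, b) = 5 - 1*27 = 5 - 27 = -22)
G = 1/2772 (G = 1/(-22 + 2794) = 1/2772 ≈ 0.00036075)
(G + (1213 - 1*1339)) + 2943 = (1/2772 + (1213 - 1*1339)) + 2943 = (1/2772 + (1213 - 1339)) + 2943 = (1/2772 - 126) + 2943 = -349271/2772 + 2943 = 7808725/2772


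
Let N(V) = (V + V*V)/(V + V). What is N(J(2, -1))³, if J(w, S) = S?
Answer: 0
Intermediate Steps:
N(V) = (V + V²)/(2*V) (N(V) = (V + V²)/((2*V)) = (V + V²)*(1/(2*V)) = (V + V²)/(2*V))
N(J(2, -1))³ = (½ + (½)*(-1))³ = (½ - ½)³ = 0³ = 0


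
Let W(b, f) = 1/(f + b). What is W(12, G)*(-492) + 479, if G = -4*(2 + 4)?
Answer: 520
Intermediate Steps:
G = -24 (G = -4*6 = -24)
W(b, f) = 1/(b + f)
W(12, G)*(-492) + 479 = -492/(12 - 24) + 479 = -492/(-12) + 479 = -1/12*(-492) + 479 = 41 + 479 = 520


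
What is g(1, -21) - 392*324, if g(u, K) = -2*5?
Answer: -127018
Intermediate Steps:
g(u, K) = -10
g(1, -21) - 392*324 = -10 - 392*324 = -10 - 127008 = -127018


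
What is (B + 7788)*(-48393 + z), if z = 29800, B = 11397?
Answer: -356706705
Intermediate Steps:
(B + 7788)*(-48393 + z) = (11397 + 7788)*(-48393 + 29800) = 19185*(-18593) = -356706705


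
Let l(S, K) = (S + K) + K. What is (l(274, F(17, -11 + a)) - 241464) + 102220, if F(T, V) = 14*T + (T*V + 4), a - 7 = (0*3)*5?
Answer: -138622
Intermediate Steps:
a = 7 (a = 7 + (0*3)*5 = 7 + 0*5 = 7 + 0 = 7)
F(T, V) = 4 + 14*T + T*V (F(T, V) = 14*T + (4 + T*V) = 4 + 14*T + T*V)
l(S, K) = S + 2*K (l(S, K) = (K + S) + K = S + 2*K)
(l(274, F(17, -11 + a)) - 241464) + 102220 = ((274 + 2*(4 + 14*17 + 17*(-11 + 7))) - 241464) + 102220 = ((274 + 2*(4 + 238 + 17*(-4))) - 241464) + 102220 = ((274 + 2*(4 + 238 - 68)) - 241464) + 102220 = ((274 + 2*174) - 241464) + 102220 = ((274 + 348) - 241464) + 102220 = (622 - 241464) + 102220 = -240842 + 102220 = -138622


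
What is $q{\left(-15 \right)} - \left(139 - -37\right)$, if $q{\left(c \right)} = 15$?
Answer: $-161$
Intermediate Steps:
$q{\left(-15 \right)} - \left(139 - -37\right) = 15 - \left(139 - -37\right) = 15 - \left(139 + 37\right) = 15 - 176 = -161$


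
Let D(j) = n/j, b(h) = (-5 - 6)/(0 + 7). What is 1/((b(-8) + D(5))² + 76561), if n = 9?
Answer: 1225/93787289 ≈ 1.3061e-5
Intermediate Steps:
b(h) = -11/7
D(j) = 9/j
1/((b(-8) + D(5))² + 76561) = 1/((-11/7 + 9/5)² + 76561) = 1/((8/35)² + 76561) = 1/(64/1225 + 76561) = 1/(93787289/1225) = 1225/93787289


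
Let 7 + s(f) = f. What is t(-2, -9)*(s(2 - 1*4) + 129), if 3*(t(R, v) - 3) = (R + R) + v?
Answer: -160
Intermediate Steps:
s(f) = -7 + f
t(R, v) = 3 + v/3 + 2*R/3 (t(R, v) = 3 + ((R + R) + v)/3 = 3 + (2*R + v)/3 = 3 + (v + 2*R)/3 = 3 + (v/3 + 2*R/3) = 3 + v/3 + 2*R/3)
t(-2, -9)*(s(2 - 1*4) + 129) = (3 + (1/3)*(-9) + (2/3)*(-2))*((-7 + (2 - 1*4)) + 129) = (3 - 3 - 4/3)*((-7 + (2 - 4)) + 129) = -4*((-7 - 2) + 129)/3 = -4*(-9 + 129)/3 = -4/3*120 = -160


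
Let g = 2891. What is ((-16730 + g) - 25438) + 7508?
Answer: -31769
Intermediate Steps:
((-16730 + g) - 25438) + 7508 = ((-16730 + 2891) - 25438) + 7508 = (-13839 - 25438) + 7508 = -39277 + 7508 = -31769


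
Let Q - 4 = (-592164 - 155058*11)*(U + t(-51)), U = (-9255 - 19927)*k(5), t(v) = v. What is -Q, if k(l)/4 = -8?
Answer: 2145625466942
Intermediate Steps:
k(l) = -32 (k(l) = 4*(-8) = -32)
U = 933824 (U = (-9255 - 19927)*(-32) = -29182*(-32) = 933824)
Q = -2145625466942 (Q = 4 + (-592164 - 155058*11)*(933824 - 51) = 4 + (-592164 - 1705638)*933773 = 4 - 2297802*933773 = 4 - 2145625466946 = -2145625466942)
-Q = -1*(-2145625466942) = 2145625466942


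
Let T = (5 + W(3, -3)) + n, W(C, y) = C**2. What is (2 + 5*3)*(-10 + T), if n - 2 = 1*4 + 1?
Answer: 187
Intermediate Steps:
n = 7 (n = 2 + (1*4 + 1) = 2 + (4 + 1) = 2 + 5 = 7)
T = 21 (T = (5 + 3**2) + 7 = (5 + 9) + 7 = 14 + 7 = 21)
(2 + 5*3)*(-10 + T) = (2 + 5*3)*(-10 + 21) = (2 + 15)*11 = 17*11 = 187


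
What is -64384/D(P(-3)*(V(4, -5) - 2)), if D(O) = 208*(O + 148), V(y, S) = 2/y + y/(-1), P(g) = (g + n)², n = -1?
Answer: -1006/195 ≈ -5.1590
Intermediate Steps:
P(g) = (-1 + g)² (P(g) = (g - 1)² = (-1 + g)²)
V(y, S) = -y + 2/y (V(y, S) = 2/y + y*(-1) = 2/y - y = -y + 2/y)
D(O) = 30784 + 208*O (D(O) = 208*(148 + O) = 30784 + 208*O)
-64384/D(P(-3)*(V(4, -5) - 2)) = -64384/(30784 + 208*((-1 - 3)²*((-1*4 + 2/4) - 2))) = -64384/(30784 + 208*((-4)²*((-4 + 2*(¼)) - 2))) = -64384/(30784 + 208*(16*((-4 + ½) - 2))) = -64384/(30784 + 208*(16*(-7/2 - 2))) = -64384/(30784 + 208*(16*(-11/2))) = -64384/(30784 + 208*(-88)) = -64384/(30784 - 18304) = -64384/12480 = -64384*1/12480 = -1006/195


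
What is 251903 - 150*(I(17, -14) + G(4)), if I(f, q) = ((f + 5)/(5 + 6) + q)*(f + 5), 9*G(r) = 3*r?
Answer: 291303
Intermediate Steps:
G(r) = r/3 (G(r) = (3*r)/9 = r/3)
I(f, q) = (5 + f)*(5/11 + q + f/11) (I(f, q) = ((5 + f)/11 + q)*(5 + f) = ((5 + f)*(1/11) + q)*(5 + f) = ((5/11 + f/11) + q)*(5 + f) = (5/11 + q + f/11)*(5 + f) = (5 + f)*(5/11 + q + f/11))
251903 - 150*(I(17, -14) + G(4)) = 251903 - 150*((25/11 + 5*(-14) + (1/11)*17² + (10/11)*17 + 17*(-14)) + (⅓)*4) = 251903 - 150*((25/11 - 70 + (1/11)*289 + 170/11 - 238) + 4/3) = 251903 - 150*((25/11 - 70 + 289/11 + 170/11 - 238) + 4/3) = 251903 - 150*(-264 + 4/3) = 251903 - 150*(-788/3) = 251903 + 39400 = 291303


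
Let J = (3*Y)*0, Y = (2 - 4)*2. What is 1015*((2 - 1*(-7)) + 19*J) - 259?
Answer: 8876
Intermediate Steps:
Y = -4 (Y = -2*2 = -4)
J = 0 (J = (3*(-4))*0 = -12*0 = 0)
1015*((2 - 1*(-7)) + 19*J) - 259 = 1015*((2 - 1*(-7)) + 19*0) - 259 = 1015*((2 + 7) + 0) - 259 = 1015*(9 + 0) - 259 = 1015*9 - 259 = 9135 - 259 = 8876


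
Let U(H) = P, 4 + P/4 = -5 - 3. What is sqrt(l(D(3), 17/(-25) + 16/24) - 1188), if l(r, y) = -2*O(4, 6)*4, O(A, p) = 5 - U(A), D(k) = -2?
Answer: 2*I*sqrt(403) ≈ 40.15*I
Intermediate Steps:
P = -48 (P = -16 + 4*(-5 - 3) = -16 + 4*(-8) = -16 - 32 = -48)
U(H) = -48
O(A, p) = 53 (O(A, p) = 5 - 1*(-48) = 5 + 48 = 53)
l(r, y) = -424 (l(r, y) = -2*53*4 = -106*4 = -424)
sqrt(l(D(3), 17/(-25) + 16/24) - 1188) = sqrt(-424 - 1188) = sqrt(-1612) = 2*I*sqrt(403)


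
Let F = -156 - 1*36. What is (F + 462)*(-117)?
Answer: -31590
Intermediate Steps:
F = -192 (F = -156 - 36 = -192)
(F + 462)*(-117) = (-192 + 462)*(-117) = 270*(-117) = -31590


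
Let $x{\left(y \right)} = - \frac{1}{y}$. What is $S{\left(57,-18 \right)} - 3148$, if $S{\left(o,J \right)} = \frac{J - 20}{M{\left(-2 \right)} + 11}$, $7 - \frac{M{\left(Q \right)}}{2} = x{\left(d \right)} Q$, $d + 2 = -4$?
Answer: $- \frac{242510}{77} \approx -3149.5$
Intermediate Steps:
$d = -6$ ($d = -2 - 4 = -6$)
$M{\left(Q \right)} = 14 - \frac{Q}{3}$ ($M{\left(Q \right)} = 14 - 2 - \frac{1}{-6} Q = 14 - 2 \left(-1\right) \left(- \frac{1}{6}\right) Q = 14 - 2 \frac{Q}{6} = 14 - \frac{Q}{3}$)
$S{\left(o,J \right)} = - \frac{60}{77} + \frac{3 J}{77}$ ($S{\left(o,J \right)} = \frac{J - 20}{\left(14 - - \frac{2}{3}\right) + 11} = \frac{-20 + J}{\left(14 + \frac{2}{3}\right) + 11} = \frac{-20 + J}{\frac{44}{3} + 11} = \frac{-20 + J}{\frac{77}{3}} = \left(-20 + J\right) \frac{3}{77} = - \frac{60}{77} + \frac{3 J}{77}$)
$S{\left(57,-18 \right)} - 3148 = \left(- \frac{60}{77} + \frac{3}{77} \left(-18\right)\right) - 3148 = \left(- \frac{60}{77} - \frac{54}{77}\right) - 3148 = - \frac{114}{77} - 3148 = - \frac{242510}{77}$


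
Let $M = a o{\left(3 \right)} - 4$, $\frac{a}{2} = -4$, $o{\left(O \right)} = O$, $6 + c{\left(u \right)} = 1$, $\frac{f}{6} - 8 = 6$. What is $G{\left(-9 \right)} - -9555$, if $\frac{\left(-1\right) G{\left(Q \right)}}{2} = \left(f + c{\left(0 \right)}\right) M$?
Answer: $13979$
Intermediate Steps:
$f = 84$ ($f = 48 + 6 \cdot 6 = 48 + 36 = 84$)
$c{\left(u \right)} = -5$ ($c{\left(u \right)} = -6 + 1 = -5$)
$a = -8$ ($a = 2 \left(-4\right) = -8$)
$M = -28$ ($M = \left(-8\right) 3 - 4 = -24 - 4 = -28$)
$G{\left(Q \right)} = 4424$ ($G{\left(Q \right)} = - 2 \left(84 - 5\right) \left(-28\right) = - 2 \cdot 79 \left(-28\right) = \left(-2\right) \left(-2212\right) = 4424$)
$G{\left(-9 \right)} - -9555 = 4424 - -9555 = 4424 + 9555 = 13979$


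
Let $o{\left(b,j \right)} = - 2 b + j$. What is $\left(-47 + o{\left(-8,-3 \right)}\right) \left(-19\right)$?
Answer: $646$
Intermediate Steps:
$o{\left(b,j \right)} = j - 2 b$
$\left(-47 + o{\left(-8,-3 \right)}\right) \left(-19\right) = \left(-47 - -13\right) \left(-19\right) = \left(-47 + \left(-3 + 16\right)\right) \left(-19\right) = \left(-47 + 13\right) \left(-19\right) = \left(-34\right) \left(-19\right) = 646$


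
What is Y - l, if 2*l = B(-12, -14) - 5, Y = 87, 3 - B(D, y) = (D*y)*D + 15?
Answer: -1825/2 ≈ -912.50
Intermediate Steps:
B(D, y) = -12 - y*D² (B(D, y) = 3 - ((D*y)*D + 15) = 3 - (y*D² + 15) = 3 - (15 + y*D²) = 3 + (-15 - y*D²) = -12 - y*D²)
l = 1999/2 (l = ((-12 - 1*(-14)*(-12)²) - 5)/2 = ((-12 - 1*(-14)*144) - 5)/2 = ((-12 + 2016) - 5)/2 = (2004 - 5)/2 = (½)*1999 = 1999/2 ≈ 999.50)
Y - l = 87 - 1*1999/2 = 87 - 1999/2 = -1825/2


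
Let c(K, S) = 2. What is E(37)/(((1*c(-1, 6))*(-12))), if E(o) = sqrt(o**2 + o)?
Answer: -sqrt(1406)/24 ≈ -1.5624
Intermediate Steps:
E(o) = sqrt(o + o**2)
E(37)/(((1*c(-1, 6))*(-12))) = sqrt(37*(1 + 37))/(((1*2)*(-12))) = sqrt(37*38)/((2*(-12))) = sqrt(1406)/(-24) = sqrt(1406)*(-1/24) = -sqrt(1406)/24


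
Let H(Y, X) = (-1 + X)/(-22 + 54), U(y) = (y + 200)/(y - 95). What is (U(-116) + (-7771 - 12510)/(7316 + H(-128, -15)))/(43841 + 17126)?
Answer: -9787586/188213725347 ≈ -5.2002e-5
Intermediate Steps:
U(y) = (200 + y)/(-95 + y)
H(Y, X) = -1/32 + X/32 (H(Y, X) = (-1 + X)/32 = (-1 + X)*(1/32) = -1/32 + X/32)
(U(-116) + (-7771 - 12510)/(7316 + H(-128, -15)))/(43841 + 17126) = ((200 - 116)/(-95 - 116) + (-7771 - 12510)/(7316 + (-1/32 + (1/32)*(-15))))/(43841 + 17126) = (84/(-211) - 20281/(7316 + (-1/32 - 15/32)))/60967 = (-1/211*84 - 20281/(7316 - 1/2))*(1/60967) = (-84/211 - 20281/14631/2)*(1/60967) = (-84/211 - 20281*2/14631)*(1/60967) = (-84/211 - 40562/14631)*(1/60967) = -9787586/3087141*1/60967 = -9787586/188213725347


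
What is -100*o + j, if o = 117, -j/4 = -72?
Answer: -11412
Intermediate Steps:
j = 288 (j = -4*(-72) = 288)
-100*o + j = -100*117 + 288 = -11700 + 288 = -11412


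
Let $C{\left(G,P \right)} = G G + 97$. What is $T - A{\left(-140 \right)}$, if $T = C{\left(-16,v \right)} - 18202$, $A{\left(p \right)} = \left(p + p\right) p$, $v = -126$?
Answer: $-57049$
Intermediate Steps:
$A{\left(p \right)} = 2 p^{2}$ ($A{\left(p \right)} = 2 p p = 2 p^{2}$)
$C{\left(G,P \right)} = 97 + G^{2}$ ($C{\left(G,P \right)} = G^{2} + 97 = 97 + G^{2}$)
$T = -17849$ ($T = \left(97 + \left(-16\right)^{2}\right) - 18202 = \left(97 + 256\right) - 18202 = 353 - 18202 = -17849$)
$T - A{\left(-140 \right)} = -17849 - 2 \left(-140\right)^{2} = -17849 - 2 \cdot 19600 = -17849 - 39200 = -57049$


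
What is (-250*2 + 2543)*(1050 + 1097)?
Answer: 4386321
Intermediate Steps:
(-250*2 + 2543)*(1050 + 1097) = (-500 + 2543)*2147 = 2043*2147 = 4386321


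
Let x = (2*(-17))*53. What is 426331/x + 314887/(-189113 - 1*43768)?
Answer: -99851815985/419651562 ≈ -237.94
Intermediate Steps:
x = -1802 (x = -34*53 = -1802)
426331/x + 314887/(-189113 - 1*43768) = 426331/(-1802) + 314887/(-189113 - 1*43768) = 426331*(-1/1802) + 314887/(-189113 - 43768) = -426331/1802 + 314887/(-232881) = -426331/1802 + 314887*(-1/232881) = -426331/1802 - 314887/232881 = -99851815985/419651562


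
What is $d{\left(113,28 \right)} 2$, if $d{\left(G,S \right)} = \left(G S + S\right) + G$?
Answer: $6610$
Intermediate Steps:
$d{\left(G,S \right)} = G + S + G S$ ($d{\left(G,S \right)} = \left(S + G S\right) + G = G + S + G S$)
$d{\left(113,28 \right)} 2 = \left(113 + 28 + 113 \cdot 28\right) 2 = \left(113 + 28 + 3164\right) 2 = 3305 \cdot 2 = 6610$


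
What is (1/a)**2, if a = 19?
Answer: 1/361 ≈ 0.0027701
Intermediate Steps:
(1/a)**2 = (1/19)**2 = 1/361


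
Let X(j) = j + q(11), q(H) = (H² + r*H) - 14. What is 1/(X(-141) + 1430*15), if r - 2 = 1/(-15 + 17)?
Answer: 2/42887 ≈ 4.6634e-5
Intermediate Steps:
r = 5/2 (r = 2 + 1/(-15 + 17) = 2 + 1/2 = 2 + ½ = 5/2 ≈ 2.5000)
q(H) = -14 + H² + 5*H/2 (q(H) = (H² + 5*H/2) - 14 = -14 + H² + 5*H/2)
X(j) = 269/2 + j (X(j) = j + (-14 + 11² + (5/2)*11) = j + (-14 + 121 + 55/2) = j + 269/2 = 269/2 + j)
1/(X(-141) + 1430*15) = 1/((269/2 - 141) + 1430*15) = 1/(-13/2 + 21450) = 1/(42887/2) = 2/42887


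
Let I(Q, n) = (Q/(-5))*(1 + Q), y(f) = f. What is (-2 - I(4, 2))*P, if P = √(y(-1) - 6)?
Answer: 2*I*√7 ≈ 5.2915*I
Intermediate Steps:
I(Q, n) = -Q*(1 + Q)/5 (I(Q, n) = (Q*(-⅕))*(1 + Q) = (-Q/5)*(1 + Q) = -Q*(1 + Q)/5)
P = I*√7 (P = √(-1 - 6) = √(-7) = I*√7 ≈ 2.6458*I)
(-2 - I(4, 2))*P = (-2 - (-1)*4*(1 + 4)/5)*(I*√7) = (-2 - (-1)*4*5/5)*(I*√7) = (-2 - 1*(-4))*(I*√7) = (-2 + 4)*(I*√7) = 2*(I*√7) = 2*I*√7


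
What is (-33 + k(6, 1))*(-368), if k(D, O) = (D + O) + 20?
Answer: 2208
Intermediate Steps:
k(D, O) = 20 + D + O
(-33 + k(6, 1))*(-368) = (-33 + (20 + 6 + 1))*(-368) = (-33 + 27)*(-368) = -6*(-368) = 2208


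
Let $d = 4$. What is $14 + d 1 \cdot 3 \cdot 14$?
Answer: $182$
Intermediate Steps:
$14 + d 1 \cdot 3 \cdot 14 = 14 + 4 \cdot 1 \cdot 3 \cdot 14 = 14 + 4 \cdot 3 \cdot 14 = 14 + 12 \cdot 14 = 14 + 168 = 182$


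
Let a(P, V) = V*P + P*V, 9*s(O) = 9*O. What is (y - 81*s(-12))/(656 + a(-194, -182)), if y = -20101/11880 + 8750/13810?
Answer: 15929539679/1169308388160 ≈ 0.013623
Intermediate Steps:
s(O) = O (s(O) = (9*O)/9 = O)
y = -17364481/16406280 (y = -20101*1/11880 + 8750*(1/13810) = -20101/11880 + 875/1381 = -17364481/16406280 ≈ -1.0584)
a(P, V) = 2*P*V (a(P, V) = P*V + P*V = 2*P*V)
(y - 81*s(-12))/(656 + a(-194, -182)) = (-17364481/16406280 - 81*(-12))/(656 + 2*(-194)*(-182)) = (-17364481/16406280 + 972)/(656 + 70616) = (15929539679/16406280)/71272 = (15929539679/16406280)*(1/71272) = 15929539679/1169308388160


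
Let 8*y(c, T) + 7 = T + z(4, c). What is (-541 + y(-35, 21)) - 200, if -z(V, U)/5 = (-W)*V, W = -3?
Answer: -2987/4 ≈ -746.75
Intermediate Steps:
z(V, U) = -15*V (z(V, U) = -5*(-1*(-3))*V = -15*V)
y(c, T) = -67/8 + T/8 (y(c, T) = -7/8 + (T - 15*4)/8 = -7/8 + (T - 60)/8 = -7/8 + (-60 + T)/8 = -7/8 + (-15/2 + T/8) = -67/8 + T/8)
(-541 + y(-35, 21)) - 200 = (-541 + (-67/8 + (⅛)*21)) - 200 = (-541 + (-67/8 + 21/8)) - 200 = (-541 - 23/4) - 200 = -2187/4 - 200 = -2987/4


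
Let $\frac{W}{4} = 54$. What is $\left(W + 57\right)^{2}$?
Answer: $74529$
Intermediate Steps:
$W = 216$ ($W = 4 \cdot 54 = 216$)
$\left(W + 57\right)^{2} = \left(216 + 57\right)^{2} = 273^{2} = 74529$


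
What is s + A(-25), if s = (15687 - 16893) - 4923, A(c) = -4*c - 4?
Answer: -6033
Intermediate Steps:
A(c) = -4 - 4*c
s = -6129 (s = -1206 - 4923 = -6129)
s + A(-25) = -6129 + (-4 - 4*(-25)) = -6129 + (-4 + 100) = -6129 + 96 = -6033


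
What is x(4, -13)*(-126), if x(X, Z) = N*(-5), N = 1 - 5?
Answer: -2520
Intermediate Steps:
N = -4
x(X, Z) = 20 (x(X, Z) = -4*(-5) = 20)
x(4, -13)*(-126) = 20*(-126) = -2520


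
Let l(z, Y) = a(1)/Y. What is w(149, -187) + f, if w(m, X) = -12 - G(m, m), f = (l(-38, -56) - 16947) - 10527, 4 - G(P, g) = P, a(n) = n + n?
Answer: -765549/28 ≈ -27341.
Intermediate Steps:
a(n) = 2*n
G(P, g) = 4 - P
l(z, Y) = 2/Y (l(z, Y) = (2*1)/Y = 2/Y)
f = -769273/28 (f = (2/(-56) - 16947) - 10527 = (2*(-1/56) - 16947) - 10527 = (-1/28 - 16947) - 10527 = -474517/28 - 10527 = -769273/28 ≈ -27474.)
w(m, X) = -16 + m (w(m, X) = -12 - (4 - m) = -12 + (-4 + m) = -16 + m)
w(149, -187) + f = (-16 + 149) - 769273/28 = 133 - 769273/28 = -765549/28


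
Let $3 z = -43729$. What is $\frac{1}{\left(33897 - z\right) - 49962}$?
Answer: $- \frac{3}{4466} \approx -0.00067174$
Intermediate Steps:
$z = - \frac{43729}{3}$ ($z = \frac{1}{3} \left(-43729\right) = - \frac{43729}{3} \approx -14576.0$)
$\frac{1}{\left(33897 - z\right) - 49962} = \frac{1}{\left(33897 - - \frac{43729}{3}\right) - 49962} = \frac{1}{\left(33897 + \frac{43729}{3}\right) - 49962} = \frac{1}{\frac{145420}{3} - 49962} = \frac{1}{- \frac{4466}{3}} = - \frac{3}{4466}$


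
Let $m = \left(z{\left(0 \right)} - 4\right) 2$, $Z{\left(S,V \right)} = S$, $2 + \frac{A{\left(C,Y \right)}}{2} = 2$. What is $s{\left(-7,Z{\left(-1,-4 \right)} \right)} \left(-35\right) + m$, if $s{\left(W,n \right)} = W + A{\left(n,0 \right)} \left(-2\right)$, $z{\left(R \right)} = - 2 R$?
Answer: $237$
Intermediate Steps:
$A{\left(C,Y \right)} = 0$ ($A{\left(C,Y \right)} = -4 + 2 \cdot 2 = -4 + 4 = 0$)
$m = -8$ ($m = \left(\left(-2\right) 0 - 4\right) 2 = \left(0 - 4\right) 2 = \left(-4\right) 2 = -8$)
$s{\left(W,n \right)} = W$ ($s{\left(W,n \right)} = W + 0 \left(-2\right) = W + 0 = W$)
$s{\left(-7,Z{\left(-1,-4 \right)} \right)} \left(-35\right) + m = \left(-7\right) \left(-35\right) - 8 = 245 - 8 = 237$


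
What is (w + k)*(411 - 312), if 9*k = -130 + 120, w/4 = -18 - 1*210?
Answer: -90398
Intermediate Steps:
w = -912 (w = 4*(-18 - 1*210) = 4*(-18 - 210) = 4*(-228) = -912)
k = -10/9 (k = (-130 + 120)/9 = (⅑)*(-10) = -10/9 ≈ -1.1111)
(w + k)*(411 - 312) = (-912 - 10/9)*(411 - 312) = -8218/9*99 = -90398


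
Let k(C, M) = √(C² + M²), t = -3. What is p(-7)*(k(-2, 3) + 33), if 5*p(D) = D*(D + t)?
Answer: 462 + 14*√13 ≈ 512.48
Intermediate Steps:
p(D) = D*(-3 + D)/5 (p(D) = (D*(D - 3))/5 = (D*(-3 + D))/5 = D*(-3 + D)/5)
p(-7)*(k(-2, 3) + 33) = ((⅕)*(-7)*(-3 - 7))*(√((-2)² + 3²) + 33) = ((⅕)*(-7)*(-10))*(√(4 + 9) + 33) = 14*(√13 + 33) = 14*(33 + √13) = 462 + 14*√13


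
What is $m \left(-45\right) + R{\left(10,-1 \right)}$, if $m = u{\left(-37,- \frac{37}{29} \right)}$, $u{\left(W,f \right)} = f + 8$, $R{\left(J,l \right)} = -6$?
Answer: $- \frac{8949}{29} \approx -308.59$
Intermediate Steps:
$u{\left(W,f \right)} = 8 + f$
$m = \frac{195}{29}$ ($m = 8 - \frac{37}{29} = \frac{195}{29} \approx 6.7241$)
$m \left(-45\right) + R{\left(10,-1 \right)} = \frac{195}{29} \left(-45\right) - 6 = - \frac{8775}{29} - 6 = - \frac{8949}{29}$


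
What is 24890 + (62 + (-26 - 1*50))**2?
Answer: 25086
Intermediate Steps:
24890 + (62 + (-26 - 1*50))**2 = 24890 + (62 + (-26 - 50))**2 = 24890 + (62 - 76)**2 = 24890 + (-14)**2 = 24890 + 196 = 25086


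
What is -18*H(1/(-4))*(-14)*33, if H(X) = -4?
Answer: -33264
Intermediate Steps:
-18*H(1/(-4))*(-14)*33 = -(-72)*(-14)*33 = -18*56*33 = -1008*33 = -33264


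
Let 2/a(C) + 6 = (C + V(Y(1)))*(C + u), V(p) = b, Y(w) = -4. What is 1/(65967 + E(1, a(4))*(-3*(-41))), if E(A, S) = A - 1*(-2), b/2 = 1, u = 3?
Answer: 1/66336 ≈ 1.5075e-5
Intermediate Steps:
b = 2 (b = 2*1 = 2)
V(p) = 2
a(C) = 2/(-6 + (2 + C)*(3 + C)) (a(C) = 2/(-6 + (C + 2)*(C + 3)) = 2/(-6 + (2 + C)*(3 + C)))
E(A, S) = 2 + A (E(A, S) = A + 2 = 2 + A)
1/(65967 + E(1, a(4))*(-3*(-41))) = 1/(65967 + (2 + 1)*(-3*(-41))) = 1/(65967 + 3*123) = 1/(65967 + 369) = 1/66336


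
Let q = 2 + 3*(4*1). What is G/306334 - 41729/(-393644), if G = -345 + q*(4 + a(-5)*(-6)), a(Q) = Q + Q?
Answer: 6499954665/60293270548 ≈ 0.10781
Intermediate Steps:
a(Q) = 2*Q
q = 14 (q = 2 + 3*4 = 2 + 12 = 14)
G = 551 (G = -345 + 14*(4 + (2*(-5))*(-6)) = -345 + 14*(4 - 10*(-6)) = -345 + 14*(4 + 60) = -345 + 14*64 = -345 + 896 = 551)
G/306334 - 41729/(-393644) = 551/306334 - 41729/(-393644) = 551*(1/306334) - 41729*(-1/393644) = 551/306334 + 41729/393644 = 6499954665/60293270548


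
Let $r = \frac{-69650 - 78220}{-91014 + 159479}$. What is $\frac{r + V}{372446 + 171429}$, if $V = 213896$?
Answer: $\frac{2928848354}{7447280375} \approx 0.39328$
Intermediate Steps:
$r = - \frac{29574}{13693}$ ($r = - \frac{147870}{68465} = \left(-147870\right) \frac{1}{68465} = - \frac{29574}{13693} \approx -2.1598$)
$\frac{r + V}{372446 + 171429} = \frac{- \frac{29574}{13693} + 213896}{372446 + 171429} = \frac{2928848354}{13693 \cdot 543875} = \frac{2928848354}{13693} \cdot \frac{1}{543875} = \frac{2928848354}{7447280375}$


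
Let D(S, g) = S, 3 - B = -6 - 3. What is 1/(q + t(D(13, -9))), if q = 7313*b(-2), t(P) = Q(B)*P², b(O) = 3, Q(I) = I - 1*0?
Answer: 1/23967 ≈ 4.1724e-5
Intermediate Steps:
B = 12 (B = 3 - (-6 - 3) = 3 - 1*(-9) = 3 + 9 = 12)
Q(I) = I (Q(I) = I + 0 = I)
t(P) = 12*P²
q = 21939 (q = 7313*3 = 21939)
1/(q + t(D(13, -9))) = 1/(21939 + 12*13²) = 1/(21939 + 12*169) = 1/(21939 + 2028) = 1/23967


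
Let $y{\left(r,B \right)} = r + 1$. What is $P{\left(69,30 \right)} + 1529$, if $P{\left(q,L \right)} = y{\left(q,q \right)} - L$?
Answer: $1569$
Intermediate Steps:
$y{\left(r,B \right)} = 1 + r$
$P{\left(q,L \right)} = 1 + q - L$ ($P{\left(q,L \right)} = \left(1 + q\right) - L = 1 + q - L$)
$P{\left(69,30 \right)} + 1529 = \left(1 + 69 - 30\right) + 1529 = 40 + 1529 = 1569$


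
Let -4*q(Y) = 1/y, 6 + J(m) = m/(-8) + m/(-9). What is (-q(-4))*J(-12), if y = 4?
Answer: -19/96 ≈ -0.19792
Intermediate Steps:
J(m) = -6 - 17*m/72 (J(m) = -6 + (m/(-8) + m/(-9)) = -6 + (m*(-1/8) + m*(-1/9)) = -6 + (-m/8 - m/9) = -6 - 17*m/72)
q(Y) = -1/16 (q(Y) = -1/4/4 = -1/4*1/4 = -1/16)
(-q(-4))*J(-12) = (-1*(-1/16))*(-6 - 17/72*(-12)) = (-6 + 17/6)/16 = (1/16)*(-19/6) = -19/96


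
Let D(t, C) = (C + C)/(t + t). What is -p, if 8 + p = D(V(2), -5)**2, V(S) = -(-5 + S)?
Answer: 47/9 ≈ 5.2222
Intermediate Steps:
V(S) = 5 - S
D(t, C) = C/t (D(t, C) = (2*C)/((2*t)) = (2*C)*(1/(2*t)) = C/t)
p = -47/9 (p = -8 + (-5/(5 - 1*2))**2 = -8 + (-5/(5 - 2))**2 = -8 + (-5/3)**2 = -8 + 25/9 = -47/9 ≈ -5.2222)
-p = -1*(-47/9) = 47/9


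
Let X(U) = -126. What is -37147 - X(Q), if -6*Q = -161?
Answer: -37021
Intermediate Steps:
Q = 161/6 (Q = -⅙*(-161) = 161/6 ≈ 26.833)
-37147 - X(Q) = -37147 - 1*(-126) = -37147 + 126 = -37021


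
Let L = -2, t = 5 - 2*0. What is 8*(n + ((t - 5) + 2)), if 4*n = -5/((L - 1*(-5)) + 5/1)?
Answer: 59/4 ≈ 14.750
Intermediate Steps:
t = 5 (t = 5 + 0 = 5)
n = -5/32 (n = (-5/((-2 - 1*(-5)) + 5/1))/4 = (-5/((-2 + 5) + 5*1))/4 = (-5/(3 + 5))/4 = (-5/8)/4 = (-5*⅛)/4 = (¼)*(-5/8) = -5/32 ≈ -0.15625)
8*(n + ((t - 5) + 2)) = 8*(-5/32 + ((5 - 5) + 2)) = 8*(-5/32 + (0 + 2)) = 8*(-5/32 + 2) = 8*(59/32) = 59/4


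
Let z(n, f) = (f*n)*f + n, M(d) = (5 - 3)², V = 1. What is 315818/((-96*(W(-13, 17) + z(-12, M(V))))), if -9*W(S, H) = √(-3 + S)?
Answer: 217440693/13483648 - 473727*I/13483648 ≈ 16.126 - 0.035133*I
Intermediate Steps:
M(d) = 4 (M(d) = 2² = 4)
z(n, f) = n + n*f² (z(n, f) = n*f² + n = n + n*f²)
W(S, H) = -√(-3 + S)/9
315818/((-96*(W(-13, 17) + z(-12, M(V))))) = 315818/((-96*(-√(-3 - 13)/9 - 12*(1 + 4²)))) = 315818/((-96*(-4*I/9 - 12*(1 + 16)))) = 315818/((-96*(-4*I/9 - 12*17))) = 315818/((-96*(-4*I/9 - 204))) = 315818/((-96*(-204 - 4*I/9))) = 315818/(19584 + 128*I/3) = 315818*(9*(19584 - 128*I/3)/3451813888) = 1421181*(19584 - 128*I/3)/1725906944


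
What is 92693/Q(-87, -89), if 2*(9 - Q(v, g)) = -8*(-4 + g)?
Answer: -92693/363 ≈ -255.35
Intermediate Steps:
Q(v, g) = -7 + 4*g (Q(v, g) = 9 - (-4)*(-4 + g) = 9 - (32 - 8*g)/2 = 9 + (-16 + 4*g) = -7 + 4*g)
92693/Q(-87, -89) = 92693/(-7 + 4*(-89)) = 92693/(-7 - 356) = 92693/(-363) = 92693*(-1/363) = -92693/363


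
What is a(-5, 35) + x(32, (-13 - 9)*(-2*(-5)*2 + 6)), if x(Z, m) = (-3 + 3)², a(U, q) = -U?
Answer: 5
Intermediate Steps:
x(Z, m) = 0 (x(Z, m) = 0² = 0)
a(-5, 35) + x(32, (-13 - 9)*(-2*(-5)*2 + 6)) = -1*(-5) + 0 = 5 + 0 = 5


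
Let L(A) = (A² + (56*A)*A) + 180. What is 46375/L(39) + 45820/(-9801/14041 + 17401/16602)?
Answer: 132562925746936015/1012877087229 ≈ 1.3088e+5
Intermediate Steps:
L(A) = 180 + 57*A² (L(A) = (A² + 56*A²) + 180 = 57*A² + 180 = 180 + 57*A²)
46375/L(39) + 45820/(-9801/14041 + 17401/16602) = 46375/(180 + 57*39²) + 45820/(-9801/14041 + 17401/16602) = 46375/(180 + 57*1521) + 45820/(-9801*1/14041 + 17401*(1/16602)) = 46375/(180 + 86697) + 45820/(-9801/14041 + 17401/16602) = 46375/86877 + 45820/(81611239/233108682) = 46375*(1/86877) + 45820*(233108682/81611239) = 6625/12411 + 10681039809240/81611239 = 132562925746936015/1012877087229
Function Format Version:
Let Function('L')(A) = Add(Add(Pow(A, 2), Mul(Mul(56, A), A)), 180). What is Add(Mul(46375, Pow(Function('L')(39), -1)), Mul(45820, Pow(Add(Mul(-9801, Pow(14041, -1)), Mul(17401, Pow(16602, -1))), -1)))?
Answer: Rational(132562925746936015, 1012877087229) ≈ 1.3088e+5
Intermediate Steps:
Function('L')(A) = Add(180, Mul(57, Pow(A, 2))) (Function('L')(A) = Add(Add(Pow(A, 2), Mul(56, Pow(A, 2))), 180) = Add(Mul(57, Pow(A, 2)), 180) = Add(180, Mul(57, Pow(A, 2))))
Add(Mul(46375, Pow(Function('L')(39), -1)), Mul(45820, Pow(Add(Mul(-9801, Pow(14041, -1)), Mul(17401, Pow(16602, -1))), -1))) = Add(Mul(46375, Pow(Add(180, Mul(57, Pow(39, 2))), -1)), Mul(45820, Pow(Add(Mul(-9801, Pow(14041, -1)), Mul(17401, Pow(16602, -1))), -1))) = Add(Mul(46375, Pow(Add(180, Mul(57, 1521)), -1)), Mul(45820, Pow(Add(Mul(-9801, Rational(1, 14041)), Mul(17401, Rational(1, 16602))), -1))) = Add(Mul(46375, Pow(Add(180, 86697), -1)), Mul(45820, Pow(Add(Rational(-9801, 14041), Rational(17401, 16602)), -1))) = Add(Mul(46375, Pow(86877, -1)), Mul(45820, Pow(Rational(81611239, 233108682), -1))) = Add(Mul(46375, Rational(1, 86877)), Mul(45820, Rational(233108682, 81611239))) = Add(Rational(6625, 12411), Rational(10681039809240, 81611239)) = Rational(132562925746936015, 1012877087229)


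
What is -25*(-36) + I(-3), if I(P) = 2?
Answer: 902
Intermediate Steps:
-25*(-36) + I(-3) = -25*(-36) + 2 = 900 + 2 = 902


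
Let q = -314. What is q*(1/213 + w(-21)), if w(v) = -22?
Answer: 1471090/213 ≈ 6906.5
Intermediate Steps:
q*(1/213 + w(-21)) = -314*(1/213 - 22) = -314*(-4685/213) = 1471090/213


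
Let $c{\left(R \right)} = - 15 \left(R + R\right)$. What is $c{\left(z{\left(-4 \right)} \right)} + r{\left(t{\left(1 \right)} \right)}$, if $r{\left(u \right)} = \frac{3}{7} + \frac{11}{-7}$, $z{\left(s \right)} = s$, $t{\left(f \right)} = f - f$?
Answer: $\frac{832}{7} \approx 118.86$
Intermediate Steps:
$t{\left(f \right)} = 0$
$r{\left(u \right)} = - \frac{8}{7}$ ($r{\left(u \right)} = 3 \cdot \frac{1}{7} + 11 \left(- \frac{1}{7}\right) = \frac{3}{7} - \frac{11}{7} = - \frac{8}{7}$)
$c{\left(R \right)} = - 30 R$ ($c{\left(R \right)} = - 15 \cdot 2 R = - 30 R$)
$c{\left(z{\left(-4 \right)} \right)} + r{\left(t{\left(1 \right)} \right)} = \left(-30\right) \left(-4\right) - \frac{8}{7} = 120 - \frac{8}{7} = \frac{832}{7}$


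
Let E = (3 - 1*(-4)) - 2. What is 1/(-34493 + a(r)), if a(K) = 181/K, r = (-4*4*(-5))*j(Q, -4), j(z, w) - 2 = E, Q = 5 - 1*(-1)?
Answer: -560/19315899 ≈ -2.8992e-5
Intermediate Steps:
E = 5 (E = (3 + 4) - 2 = 7 - 2 = 5)
Q = 6 (Q = 5 + 1 = 6)
j(z, w) = 7 (j(z, w) = 2 + 5 = 7)
r = 560 (r = (-4*4*(-5))*7 = -16*(-5)*7 = 80*7 = 560)
1/(-34493 + a(r)) = 1/(-34493 + 181/560) = 1/(-19315899/560) = -560/19315899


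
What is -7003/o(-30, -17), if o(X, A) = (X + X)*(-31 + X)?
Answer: -7003/3660 ≈ -1.9134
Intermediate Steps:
o(X, A) = 2*X*(-31 + X) (o(X, A) = (2*X)*(-31 + X) = 2*X*(-31 + X))
-7003/o(-30, -17) = -7003*(-1/(60*(-31 - 30))) = -7003/(2*(-30)*(-61)) = -7003/3660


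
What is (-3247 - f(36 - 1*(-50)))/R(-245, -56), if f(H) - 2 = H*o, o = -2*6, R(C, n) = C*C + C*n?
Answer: -2217/73745 ≈ -0.030063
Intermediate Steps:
R(C, n) = C² + C*n
o = -12
f(H) = 2 - 12*H (f(H) = 2 + H*(-12) = 2 - 12*H)
(-3247 - f(36 - 1*(-50)))/R(-245, -56) = (-3247 - (2 - 12*(36 - 1*(-50))))/((-245*(-245 - 56))) = (-3247 - (2 - 12*(36 + 50)))/((-245*(-301))) = (-3247 - (2 - 12*86))/73745 = (-3247 - (2 - 1032))*(1/73745) = (-3247 - 1*(-1030))*(1/73745) = (-3247 + 1030)*(1/73745) = -2217*1/73745 = -2217/73745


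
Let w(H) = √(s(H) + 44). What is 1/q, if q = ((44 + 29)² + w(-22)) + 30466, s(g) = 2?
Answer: 35795/1281281979 - √46/1281281979 ≈ 2.7932e-5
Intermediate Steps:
w(H) = √46 (w(H) = √(2 + 44) = √46)
q = 35795 + √46 (q = ((44 + 29)² + √46) + 30466 = (73² + √46) + 30466 = (5329 + √46) + 30466 = 35795 + √46 ≈ 35802.)
1/q = 1/(35795 + √46)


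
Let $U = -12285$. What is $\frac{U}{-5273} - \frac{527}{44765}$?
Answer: $\frac{547159154}{236045845} \approx 2.318$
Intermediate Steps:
$\frac{U}{-5273} - \frac{527}{44765} = - \frac{12285}{-5273} - \frac{527}{44765} = \left(-12285\right) \left(- \frac{1}{5273}\right) - \frac{527}{44765} = \frac{12285}{5273} - \frac{527}{44765} = \frac{547159154}{236045845}$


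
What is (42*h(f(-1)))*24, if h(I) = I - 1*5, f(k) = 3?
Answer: -2016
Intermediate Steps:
h(I) = -5 + I (h(I) = I - 5 = -5 + I)
(42*h(f(-1)))*24 = (42*(-5 + 3))*24 = (42*(-2))*24 = -84*24 = -2016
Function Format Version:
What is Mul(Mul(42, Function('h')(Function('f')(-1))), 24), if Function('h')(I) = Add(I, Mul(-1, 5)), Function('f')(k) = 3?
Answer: -2016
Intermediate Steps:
Function('h')(I) = Add(-5, I) (Function('h')(I) = Add(I, -5) = Add(-5, I))
Mul(Mul(42, Function('h')(Function('f')(-1))), 24) = Mul(Mul(42, Add(-5, 3)), 24) = Mul(Mul(42, -2), 24) = Mul(-84, 24) = -2016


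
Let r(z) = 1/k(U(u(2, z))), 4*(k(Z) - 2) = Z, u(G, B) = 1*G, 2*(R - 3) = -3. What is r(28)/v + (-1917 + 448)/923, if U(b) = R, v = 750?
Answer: -804841/505875 ≈ -1.5910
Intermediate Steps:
R = 3/2 (R = 3 + (½)*(-3) = 3 - 3/2 = 3/2 ≈ 1.5000)
u(G, B) = G
U(b) = 3/2
k(Z) = 2 + Z/4
r(z) = 8/19 (r(z) = 1/(2 + (¼)*(3/2)) = 1/(2 + 3/8) = 1/(19/8) = 8/19)
r(28)/v + (-1917 + 448)/923 = (8/19)/750 + (-1917 + 448)/923 = (8/19)*(1/750) - 1469*1/923 = 4/7125 - 113/71 = -804841/505875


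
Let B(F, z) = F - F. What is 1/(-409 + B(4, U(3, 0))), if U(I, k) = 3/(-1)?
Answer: -1/409 ≈ -0.0024450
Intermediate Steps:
U(I, k) = -3 (U(I, k) = 3*(-1) = -3)
B(F, z) = 0
1/(-409 + B(4, U(3, 0))) = 1/(-409 + 0) = 1/(-409) = -1/409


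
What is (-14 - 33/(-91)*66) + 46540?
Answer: 4236044/91 ≈ 46550.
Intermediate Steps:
(-14 - 33/(-91)*66) + 46540 = (-14 - 33*(-1/91)*66) + 46540 = (-14 + (33/91)*66) + 46540 = (-14 + 2178/91) + 46540 = 904/91 + 46540 = 4236044/91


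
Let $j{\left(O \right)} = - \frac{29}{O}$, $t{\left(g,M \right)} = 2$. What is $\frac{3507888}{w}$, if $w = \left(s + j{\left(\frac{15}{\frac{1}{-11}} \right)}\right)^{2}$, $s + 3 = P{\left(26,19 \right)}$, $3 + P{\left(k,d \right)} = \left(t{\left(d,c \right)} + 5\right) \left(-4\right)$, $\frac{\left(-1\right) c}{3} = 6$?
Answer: $\frac{95502250800}{31147561} \approx 3066.1$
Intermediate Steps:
$c = -18$ ($c = \left(-3\right) 6 = -18$)
$P{\left(k,d \right)} = -31$ ($P{\left(k,d \right)} = -3 + \left(2 + 5\right) \left(-4\right) = -3 + 7 \left(-4\right) = -3 - 28 = -31$)
$s = -34$ ($s = -3 - 31 = -34$)
$w = \frac{31147561}{27225}$ ($w = \left(-34 - \frac{29}{15 \frac{1}{\frac{1}{-11}}}\right)^{2} = \left(-34 - \frac{29}{15 \frac{1}{- \frac{1}{11}}}\right)^{2} = \left(-34 - \frac{29}{15 \left(-11\right)}\right)^{2} = \left(-34 - \frac{29}{-165}\right)^{2} = \left(-34 - - \frac{29}{165}\right)^{2} = \left(-34 + \frac{29}{165}\right)^{2} = \left(- \frac{5581}{165}\right)^{2} = \frac{31147561}{27225} \approx 1144.1$)
$\frac{3507888}{w} = \frac{3507888}{\frac{31147561}{27225}} = 3507888 \cdot \frac{27225}{31147561} = \frac{95502250800}{31147561}$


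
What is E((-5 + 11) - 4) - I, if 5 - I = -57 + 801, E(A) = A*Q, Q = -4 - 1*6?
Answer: 719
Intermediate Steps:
Q = -10 (Q = -4 - 6 = -10)
E(A) = -10*A (E(A) = A*(-10) = -10*A)
I = -739 (I = 5 - (-57 + 801) = 5 - 1*744 = 5 - 744 = -739)
E((-5 + 11) - 4) - I = -10*((-5 + 11) - 4) - 1*(-739) = -10*(6 - 4) + 739 = -10*2 + 739 = -20 + 739 = 719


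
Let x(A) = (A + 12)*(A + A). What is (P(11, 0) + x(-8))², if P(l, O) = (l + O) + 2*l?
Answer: 961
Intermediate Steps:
P(l, O) = O + 3*l (P(l, O) = (O + l) + 2*l = O + 3*l)
x(A) = 2*A*(12 + A) (x(A) = (12 + A)*(2*A) = 2*A*(12 + A))
(P(11, 0) + x(-8))² = ((0 + 3*11) + 2*(-8)*(12 - 8))² = ((0 + 33) + 2*(-8)*4)² = (33 - 64)² = (-31)² = 961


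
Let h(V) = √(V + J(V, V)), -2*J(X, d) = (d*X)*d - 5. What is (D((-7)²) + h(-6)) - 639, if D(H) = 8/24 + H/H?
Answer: -1913/3 + √418/2 ≈ -627.44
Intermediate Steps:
J(X, d) = 5/2 - X*d²/2 (J(X, d) = -((d*X)*d - 5)/2 = -((X*d)*d - 5)/2 = -(X*d² - 5)/2 = -(-5 + X*d²)/2 = 5/2 - X*d²/2)
D(H) = 4/3 (D(H) = 8*(1/24) + 1 = ⅓ + 1 = 4/3)
h(V) = √(5/2 + V - V³/2) (h(V) = √(V + (5/2 - V*V²/2)) = √(V + (5/2 - V³/2)) = √(5/2 + V - V³/2))
(D((-7)²) + h(-6)) - 639 = (4/3 + √(10 - 2*(-6)³ + 4*(-6))/2) - 639 = (4/3 + √(10 - 2*(-216) - 24)/2) - 639 = (4/3 + √(10 + 432 - 24)/2) - 639 = (4/3 + √418/2) - 639 = -1913/3 + √418/2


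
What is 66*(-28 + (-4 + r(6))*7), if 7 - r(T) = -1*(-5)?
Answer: -2772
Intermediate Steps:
r(T) = 2 (r(T) = 7 - (-1)*(-5) = 7 - 1*5 = 7 - 5 = 2)
66*(-28 + (-4 + r(6))*7) = 66*(-28 + (-4 + 2)*7) = 66*(-28 - 2*7) = 66*(-28 - 14) = 66*(-42) = -2772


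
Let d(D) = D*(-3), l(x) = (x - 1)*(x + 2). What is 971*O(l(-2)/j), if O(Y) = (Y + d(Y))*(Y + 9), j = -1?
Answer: 0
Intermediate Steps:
l(x) = (-1 + x)*(2 + x)
d(D) = -3*D
O(Y) = -2*Y*(9 + Y) (O(Y) = (Y - 3*Y)*(Y + 9) = (-2*Y)*(9 + Y) = -2*Y*(9 + Y))
971*O(l(-2)/j) = 971*(2*((-2 - 2 + (-2)²)/(-1))*(-9 - (-2 - 2 + (-2)²)/(-1))) = 971*(2*((-2 - 2 + 4)*(-1))*(-9 - (-2 - 2 + 4)*(-1))) = 971*(2*(0*(-1))*(-9 - 0*(-1))) = 971*(2*0*(-9 - 1*0)) = 971*(2*0*(-9 + 0)) = 971*(2*0*(-9)) = 971*0 = 0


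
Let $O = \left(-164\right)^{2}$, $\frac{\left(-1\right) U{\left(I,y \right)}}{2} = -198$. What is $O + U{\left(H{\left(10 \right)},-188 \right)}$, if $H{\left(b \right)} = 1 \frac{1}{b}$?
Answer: $27292$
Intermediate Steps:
$H{\left(b \right)} = \frac{1}{b}$
$U{\left(I,y \right)} = 396$ ($U{\left(I,y \right)} = \left(-2\right) \left(-198\right) = 396$)
$O = 26896$
$O + U{\left(H{\left(10 \right)},-188 \right)} = 26896 + 396 = 27292$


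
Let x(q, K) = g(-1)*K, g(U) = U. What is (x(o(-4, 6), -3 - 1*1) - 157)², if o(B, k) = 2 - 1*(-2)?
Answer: 23409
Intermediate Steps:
o(B, k) = 4 (o(B, k) = 2 + 2 = 4)
x(q, K) = -K
(x(o(-4, 6), -3 - 1*1) - 157)² = (-(-3 - 1*1) - 157)² = (-(-3 - 1) - 157)² = (-1*(-4) - 157)² = (4 - 157)² = (-153)² = 23409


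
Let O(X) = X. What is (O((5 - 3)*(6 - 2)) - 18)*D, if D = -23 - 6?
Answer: 290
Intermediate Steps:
D = -29
(O((5 - 3)*(6 - 2)) - 18)*D = ((5 - 3)*(6 - 2) - 18)*(-29) = (2*4 - 18)*(-29) = (8 - 18)*(-29) = -10*(-29) = 290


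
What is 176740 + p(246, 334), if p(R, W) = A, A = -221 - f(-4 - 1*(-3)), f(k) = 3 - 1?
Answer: 176517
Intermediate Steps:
f(k) = 2
A = -223 (A = -221 - 1*2 = -221 - 2 = -223)
p(R, W) = -223
176740 + p(246, 334) = 176740 - 223 = 176517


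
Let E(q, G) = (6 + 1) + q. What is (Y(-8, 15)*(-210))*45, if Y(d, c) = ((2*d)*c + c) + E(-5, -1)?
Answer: 2107350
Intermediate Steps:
E(q, G) = 7 + q
Y(d, c) = 2 + c + 2*c*d (Y(d, c) = ((2*d)*c + c) + (7 - 5) = (2*c*d + c) + 2 = (c + 2*c*d) + 2 = 2 + c + 2*c*d)
(Y(-8, 15)*(-210))*45 = ((2 + 15 + 2*15*(-8))*(-210))*45 = ((2 + 15 - 240)*(-210))*45 = -223*(-210)*45 = 46830*45 = 2107350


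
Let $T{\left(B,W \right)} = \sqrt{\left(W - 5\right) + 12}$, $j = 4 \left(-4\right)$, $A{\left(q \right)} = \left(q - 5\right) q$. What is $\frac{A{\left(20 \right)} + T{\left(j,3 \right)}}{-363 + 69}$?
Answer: $- \frac{50}{49} - \frac{\sqrt{10}}{294} \approx -1.0312$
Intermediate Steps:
$A{\left(q \right)} = q \left(-5 + q\right)$ ($A{\left(q \right)} = \left(-5 + q\right) q = q \left(-5 + q\right)$)
$j = -16$
$T{\left(B,W \right)} = \sqrt{7 + W}$ ($T{\left(B,W \right)} = \sqrt{\left(W - 5\right) + 12} = \sqrt{\left(-5 + W\right) + 12} = \sqrt{7 + W}$)
$\frac{A{\left(20 \right)} + T{\left(j,3 \right)}}{-363 + 69} = \frac{20 \left(-5 + 20\right) + \sqrt{7 + 3}}{-363 + 69} = \frac{20 \cdot 15 + \sqrt{10}}{-294} = \left(300 + \sqrt{10}\right) \left(- \frac{1}{294}\right) = - \frac{50}{49} - \frac{\sqrt{10}}{294}$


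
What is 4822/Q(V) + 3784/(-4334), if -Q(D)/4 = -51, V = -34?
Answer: 457423/20094 ≈ 22.764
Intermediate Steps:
Q(D) = 204 (Q(D) = -4*(-51) = 204)
4822/Q(V) + 3784/(-4334) = 4822/204 + 3784/(-4334) = 4822*(1/204) + 3784*(-1/4334) = 2411/102 - 172/197 = 457423/20094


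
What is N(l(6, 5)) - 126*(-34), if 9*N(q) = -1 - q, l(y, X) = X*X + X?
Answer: 38525/9 ≈ 4280.6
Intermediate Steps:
l(y, X) = X + X**2 (l(y, X) = X**2 + X = X + X**2)
N(q) = -1/9 - q/9 (N(q) = (-1 - q)/9 = -1/9 - q/9)
N(l(6, 5)) - 126*(-34) = (-1/9 - 5*(1 + 5)/9) - 126*(-34) = (-1/9 - 5*6/9) + 4284 = (-1/9 - 1/9*30) + 4284 = (-1/9 - 10/3) + 4284 = -31/9 + 4284 = 38525/9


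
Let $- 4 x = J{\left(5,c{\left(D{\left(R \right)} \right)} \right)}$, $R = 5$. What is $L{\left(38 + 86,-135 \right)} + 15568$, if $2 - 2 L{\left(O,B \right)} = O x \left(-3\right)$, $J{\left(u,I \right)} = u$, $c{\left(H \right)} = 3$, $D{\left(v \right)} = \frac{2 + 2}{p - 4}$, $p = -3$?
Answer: $\frac{30673}{2} \approx 15337.0$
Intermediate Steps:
$D{\left(v \right)} = - \frac{4}{7}$ ($D{\left(v \right)} = \frac{2 + 2}{-3 - 4} = \frac{4}{-7} = 4 \left(- \frac{1}{7}\right) = - \frac{4}{7}$)
$x = - \frac{5}{4}$ ($x = \left(- \frac{1}{4}\right) 5 = - \frac{5}{4} \approx -1.25$)
$L{\left(O,B \right)} = 1 - \frac{15 O}{8}$ ($L{\left(O,B \right)} = 1 - \frac{O \left(- \frac{5}{4}\right) \left(-3\right)}{2} = 1 - \frac{- \frac{5 O}{4} \left(-3\right)}{2} = 1 - \frac{\frac{15}{4} O}{2} = 1 - \frac{15 O}{8}$)
$L{\left(38 + 86,-135 \right)} + 15568 = \left(1 - \frac{15 \left(38 + 86\right)}{8}\right) + 15568 = \left(1 - \frac{465}{2}\right) + 15568 = - \frac{463}{2} + 15568 = \frac{30673}{2}$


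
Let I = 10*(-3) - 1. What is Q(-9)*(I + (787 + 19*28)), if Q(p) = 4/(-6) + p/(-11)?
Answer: 6440/33 ≈ 195.15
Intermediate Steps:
Q(p) = -2/3 - p/11 (Q(p) = 4*(-1/6) + p*(-1/11) = -2/3 - p/11)
I = -31 (I = -30 - 1 = -31)
Q(-9)*(I + (787 + 19*28)) = (-2/3 - 1/11*(-9))*(-31 + (787 + 19*28)) = (-2/3 + 9/11)*(-31 + (787 + 532)) = 5*(-31 + 1319)/33 = (5/33)*1288 = 6440/33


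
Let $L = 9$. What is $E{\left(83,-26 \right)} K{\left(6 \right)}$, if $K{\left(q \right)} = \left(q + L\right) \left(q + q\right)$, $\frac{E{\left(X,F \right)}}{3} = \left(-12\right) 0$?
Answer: $0$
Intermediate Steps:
$E{\left(X,F \right)} = 0$ ($E{\left(X,F \right)} = 3 \left(\left(-12\right) 0\right) = 3 \cdot 0 = 0$)
$K{\left(q \right)} = 2 q \left(9 + q\right)$ ($K{\left(q \right)} = \left(q + 9\right) \left(q + q\right) = \left(9 + q\right) 2 q = 2 q \left(9 + q\right)$)
$E{\left(83,-26 \right)} K{\left(6 \right)} = 0 \cdot 2 \cdot 6 \left(9 + 6\right) = 0 \cdot 2 \cdot 6 \cdot 15 = 0 \cdot 180 = 0$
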